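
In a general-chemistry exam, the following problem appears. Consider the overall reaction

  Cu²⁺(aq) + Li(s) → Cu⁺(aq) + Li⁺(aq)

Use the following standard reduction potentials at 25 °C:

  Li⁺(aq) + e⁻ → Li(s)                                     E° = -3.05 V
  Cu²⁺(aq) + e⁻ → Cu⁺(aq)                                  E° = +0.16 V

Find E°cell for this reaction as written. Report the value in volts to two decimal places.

The Cu²⁺/Cu⁺ couple has the higher reduction potential, so it is the cathode; Li⁺/Li is oxidised at the anode.
E°cell = E°(cathode) − E°(anode) = (+0.16) − (-3.05) = +3.21 V.
Since E°cell > 0, the reaction is spontaneous under standard conditions.

+3.21 V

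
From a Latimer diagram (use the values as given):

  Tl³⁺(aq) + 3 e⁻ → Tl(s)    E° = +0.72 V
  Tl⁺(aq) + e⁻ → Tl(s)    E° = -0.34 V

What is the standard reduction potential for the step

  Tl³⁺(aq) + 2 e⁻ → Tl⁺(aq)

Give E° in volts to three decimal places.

+1.250 V

Sequential free energies add, so n₃E°₃ = n₁E°₁ + n₂E°₂.
With n₃ = 3, and the known step contributing 1×(-0.34) V, the unknown satisfies 2·E° = 3×(+0.72) − 1×(-0.34) = +2.500.
E° = +2.500 / 2 = +1.250 V.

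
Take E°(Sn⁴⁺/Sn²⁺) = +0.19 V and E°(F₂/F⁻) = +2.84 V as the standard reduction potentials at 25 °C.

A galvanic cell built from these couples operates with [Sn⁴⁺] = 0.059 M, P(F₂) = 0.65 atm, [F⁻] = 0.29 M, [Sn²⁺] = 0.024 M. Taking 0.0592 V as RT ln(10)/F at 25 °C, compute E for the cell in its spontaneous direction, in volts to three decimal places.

+2.665 V

F₂/F⁻ is the cathode (higher E°), Sn⁴⁺/Sn²⁺ the anode: E°cell = +2.84 − (+0.19) = +2.65 V, n = 2.
Overall: F₂(g) + Sn²⁺(aq) → 2 F⁻(aq) + Sn⁴⁺(aq)
Q = [F⁻]^2·[Sn⁴⁺] / (P(F₂)·[Sn²⁺]); log Q = -0.497.
E = E° − (0.0592/n) log Q = +2.65 − (0.0592/2)(-0.497) = +2.665 V.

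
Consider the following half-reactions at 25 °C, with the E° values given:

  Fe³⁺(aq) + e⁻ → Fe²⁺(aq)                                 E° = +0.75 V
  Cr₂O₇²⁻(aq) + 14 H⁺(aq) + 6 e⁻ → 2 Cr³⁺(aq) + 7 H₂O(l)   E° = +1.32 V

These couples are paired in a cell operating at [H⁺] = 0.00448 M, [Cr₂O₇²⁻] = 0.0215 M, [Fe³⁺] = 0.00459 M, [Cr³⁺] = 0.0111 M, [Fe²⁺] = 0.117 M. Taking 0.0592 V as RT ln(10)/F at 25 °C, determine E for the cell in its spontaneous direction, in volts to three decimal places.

+0.351 V

Cr₂O₇²⁻/Cr³⁺ is the cathode (higher E°), Fe³⁺/Fe²⁺ the anode: E°cell = +1.32 − (+0.75) = +0.57 V, n = 6.
Overall: Cr₂O₇²⁻(aq) + 14 H⁺(aq) + 6 Fe²⁺(aq) → 2 Cr³⁺(aq) + 7 H₂O(l) + 6 Fe³⁺(aq)
Q = [Cr³⁺]^2·[Fe³⁺]^6 / ([Cr₂O₇²⁻]·[H⁺]^14·[Fe²⁺]^6); log Q = 22.202.
E = E° − (0.0592/n) log Q = +0.57 − (0.0592/6)(22.202) = +0.351 V.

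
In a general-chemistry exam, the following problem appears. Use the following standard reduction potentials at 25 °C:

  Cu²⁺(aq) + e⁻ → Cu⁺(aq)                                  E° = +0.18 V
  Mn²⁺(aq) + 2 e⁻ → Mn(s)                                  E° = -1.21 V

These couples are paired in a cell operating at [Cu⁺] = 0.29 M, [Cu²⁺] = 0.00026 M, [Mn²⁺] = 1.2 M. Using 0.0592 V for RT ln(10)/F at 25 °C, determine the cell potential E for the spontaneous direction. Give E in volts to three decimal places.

+1.207 V

Cu²⁺/Cu⁺ is the cathode (higher E°), Mn²⁺/Mn the anode: E°cell = +0.18 − (-1.21) = +1.39 V, n = 2.
Overall: 2 Cu²⁺(aq) + Mn(s) → 2 Cu⁺(aq) + Mn²⁺(aq)
Q = [Cu⁺]^2·[Mn²⁺] / ([Cu²⁺]^2); log Q = 6.174.
E = E° − (0.0592/n) log Q = +1.39 − (0.0592/2)(6.174) = +1.207 V.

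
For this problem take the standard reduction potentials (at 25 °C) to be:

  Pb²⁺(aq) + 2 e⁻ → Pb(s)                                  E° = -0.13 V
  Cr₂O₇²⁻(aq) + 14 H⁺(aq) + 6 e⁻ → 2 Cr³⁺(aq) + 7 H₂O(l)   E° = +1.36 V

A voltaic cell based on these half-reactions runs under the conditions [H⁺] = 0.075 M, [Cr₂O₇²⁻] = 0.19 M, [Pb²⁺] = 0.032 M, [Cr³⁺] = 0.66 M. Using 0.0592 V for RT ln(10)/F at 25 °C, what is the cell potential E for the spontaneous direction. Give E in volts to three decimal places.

+1.375 V

Cr₂O₇²⁻/Cr³⁺ is the cathode (higher E°), Pb²⁺/Pb the anode: E°cell = +1.36 − (-0.13) = +1.49 V, n = 6.
Overall: Cr₂O₇²⁻(aq) + 14 H⁺(aq) + 3 Pb(s) → 2 Cr³⁺(aq) + 7 H₂O(l) + 3 Pb²⁺(aq)
Q = [Cr³⁺]^2·[Pb²⁺]^3 / ([Cr₂O₇²⁻]·[H⁺]^14); log Q = 11.625.
E = E° − (0.0592/n) log Q = +1.49 − (0.0592/6)(11.625) = +1.375 V.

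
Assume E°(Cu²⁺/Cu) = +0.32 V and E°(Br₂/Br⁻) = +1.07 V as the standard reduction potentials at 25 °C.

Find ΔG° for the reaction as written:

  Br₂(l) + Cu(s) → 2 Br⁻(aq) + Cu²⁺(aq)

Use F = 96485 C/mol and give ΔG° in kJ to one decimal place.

As written, Br₂/Br⁻ is reduced (cathode) and Cu²⁺/Cu is oxidised (anode), so E°cell = (+1.07) − (+0.32) = +0.75 V.
Balancing electrons gives n = 2.
ΔG° = −nFE° = −(2)(96485)(+0.75) = -144,728 J = -144.7 kJ.

-144.7 kJ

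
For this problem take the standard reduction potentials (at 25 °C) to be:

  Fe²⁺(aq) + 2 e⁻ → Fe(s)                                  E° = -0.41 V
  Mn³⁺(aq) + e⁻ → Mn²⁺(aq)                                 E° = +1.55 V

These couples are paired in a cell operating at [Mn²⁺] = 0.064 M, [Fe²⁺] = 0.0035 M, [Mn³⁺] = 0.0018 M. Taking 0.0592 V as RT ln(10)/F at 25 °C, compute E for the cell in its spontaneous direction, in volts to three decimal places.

+1.941 V

Mn³⁺/Mn²⁺ is the cathode (higher E°), Fe²⁺/Fe the anode: E°cell = +1.55 − (-0.41) = +1.96 V, n = 2.
Overall: 2 Mn³⁺(aq) + Fe(s) → 2 Mn²⁺(aq) + Fe²⁺(aq)
Q = [Mn²⁺]^2·[Fe²⁺] / ([Mn³⁺]^2); log Q = 0.646.
E = E° − (0.0592/n) log Q = +1.96 − (0.0592/2)(0.646) = +1.941 V.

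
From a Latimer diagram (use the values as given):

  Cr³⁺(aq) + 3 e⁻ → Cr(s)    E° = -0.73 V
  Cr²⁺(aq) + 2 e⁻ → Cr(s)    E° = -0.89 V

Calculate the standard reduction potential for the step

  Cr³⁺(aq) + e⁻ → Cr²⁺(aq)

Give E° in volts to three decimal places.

Sequential free energies add, so n₃E°₃ = n₁E°₁ + n₂E°₂.
With n₃ = 3, and the known step contributing 2×(-0.89) V, the unknown satisfies 1·E° = 3×(-0.73) − 2×(-0.89) = -0.410.
E° = -0.410 / 1 = -0.410 V.

-0.410 V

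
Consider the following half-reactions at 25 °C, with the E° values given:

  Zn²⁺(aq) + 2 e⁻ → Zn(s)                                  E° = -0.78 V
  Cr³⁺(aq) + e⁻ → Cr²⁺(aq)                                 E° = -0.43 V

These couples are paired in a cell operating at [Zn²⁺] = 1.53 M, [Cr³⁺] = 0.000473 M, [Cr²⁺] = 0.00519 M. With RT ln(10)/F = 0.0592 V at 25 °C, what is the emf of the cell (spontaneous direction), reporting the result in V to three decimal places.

+0.283 V

Cr³⁺/Cr²⁺ is the cathode (higher E°), Zn²⁺/Zn the anode: E°cell = -0.43 − (-0.78) = +0.35 V, n = 2.
Overall: 2 Cr³⁺(aq) + Zn(s) → 2 Cr²⁺(aq) + Zn²⁺(aq)
Q = [Cr²⁺]^2·[Zn²⁺] / ([Cr³⁺]^2); log Q = 2.265.
E = E° − (0.0592/n) log Q = +0.35 − (0.0592/2)(2.265) = +0.283 V.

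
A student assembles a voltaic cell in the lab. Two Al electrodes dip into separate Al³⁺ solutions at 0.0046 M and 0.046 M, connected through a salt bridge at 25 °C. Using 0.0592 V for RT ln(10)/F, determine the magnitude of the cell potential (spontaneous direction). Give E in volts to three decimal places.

For a concentration cell E°cell = 0. The 0.046 M side is the cathode (reduction is favoured where [Al³⁺] is higher).
With n = 3, E = −(0.0592/3) log([Al³⁺]ₐₙ/[Al³⁺]꜀ₐₜ) = −(0.0592/3) log(0.0046/0.046) = −(0.0592/3)(-1.000) = +0.020 V.

+0.020 V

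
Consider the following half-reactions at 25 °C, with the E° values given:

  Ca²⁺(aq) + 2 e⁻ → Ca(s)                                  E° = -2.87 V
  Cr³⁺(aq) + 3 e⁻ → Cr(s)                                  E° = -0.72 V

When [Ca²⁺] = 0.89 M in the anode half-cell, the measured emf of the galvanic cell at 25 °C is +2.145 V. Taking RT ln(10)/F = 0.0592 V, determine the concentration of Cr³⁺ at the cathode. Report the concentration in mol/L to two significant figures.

Cr³⁺/Cr is the cathode, Ca²⁺/Ca the anode: E°cell = +2.15 V, n = 6.
Overall reaction: 2 Cr³⁺(aq) + 3 Ca(s) → 2 Cr(s) + 3 Ca²⁺(aq); Q = [Ca²⁺]^3/[Cr³⁺]^2.
From E = E° − (0.0592/n) log Q: log Q = (E° − E)·n/0.0592 = (+2.15 − (+2.145))·6/0.0592 = 0.5068.
So 2·log[Cr³⁺] = 3·log(0.89) − log Q = -0.1518 − (0.5068) = -0.6586; log[Cr³⁺] = -0.6586 / 2 = -0.3293; [Cr³⁺] = 10^(-0.3293) ≈ 0.47 M.

0.47 M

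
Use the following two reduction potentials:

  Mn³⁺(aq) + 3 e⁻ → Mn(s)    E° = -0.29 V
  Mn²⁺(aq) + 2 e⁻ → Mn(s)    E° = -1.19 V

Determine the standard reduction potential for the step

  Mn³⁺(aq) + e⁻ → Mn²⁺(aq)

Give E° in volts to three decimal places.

+1.510 V

Sequential free energies add, so n₃E°₃ = n₁E°₁ + n₂E°₂.
With n₃ = 3, and the known step contributing 2×(-1.19) V, the unknown satisfies 1·E° = 3×(-0.29) − 2×(-1.19) = +1.510.
E° = +1.510 / 1 = +1.510 V.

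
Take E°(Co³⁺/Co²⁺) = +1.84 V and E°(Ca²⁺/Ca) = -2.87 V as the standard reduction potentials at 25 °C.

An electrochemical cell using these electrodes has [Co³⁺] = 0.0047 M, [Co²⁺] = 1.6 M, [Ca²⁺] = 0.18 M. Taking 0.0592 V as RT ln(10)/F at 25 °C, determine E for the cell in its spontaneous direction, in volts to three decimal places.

+4.582 V

Co³⁺/Co²⁺ is the cathode (higher E°), Ca²⁺/Ca the anode: E°cell = +1.84 − (-2.87) = +4.71 V, n = 2.
Overall: 2 Co³⁺(aq) + Ca(s) → 2 Co²⁺(aq) + Ca²⁺(aq)
Q = [Co²⁺]^2·[Ca²⁺] / ([Co³⁺]^2); log Q = 4.319.
E = E° − (0.0592/n) log Q = +4.71 − (0.0592/2)(4.319) = +4.582 V.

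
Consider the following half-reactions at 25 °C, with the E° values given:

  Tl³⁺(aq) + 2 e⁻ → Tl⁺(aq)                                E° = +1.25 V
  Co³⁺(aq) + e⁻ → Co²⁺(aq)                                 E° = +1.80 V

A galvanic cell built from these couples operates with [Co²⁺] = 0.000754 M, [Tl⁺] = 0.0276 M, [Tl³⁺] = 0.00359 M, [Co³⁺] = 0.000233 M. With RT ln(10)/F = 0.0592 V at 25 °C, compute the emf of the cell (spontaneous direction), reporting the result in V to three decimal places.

Co³⁺/Co²⁺ is the cathode (higher E°), Tl³⁺/Tl⁺ the anode: E°cell = +1.80 − (+1.25) = +0.55 V, n = 2.
Overall: 2 Co³⁺(aq) + Tl⁺(aq) → 2 Co²⁺(aq) + Tl³⁺(aq)
Q = [Co²⁺]^2·[Tl³⁺] / ([Co³⁺]^2·[Tl⁺]); log Q = 0.134.
E = E° − (0.0592/n) log Q = +0.55 − (0.0592/2)(0.134) = +0.546 V.

+0.546 V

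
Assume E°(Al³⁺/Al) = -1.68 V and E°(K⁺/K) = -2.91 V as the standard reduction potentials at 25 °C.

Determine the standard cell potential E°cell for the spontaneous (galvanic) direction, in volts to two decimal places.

+1.23 V

The Al³⁺/Al couple has the higher reduction potential, so it is the cathode; K⁺/K is oxidised at the anode.
E°cell = E°(cathode) − E°(anode) = (-1.68) − (-2.91) = +1.23 V.
Since E°cell > 0, the reaction is spontaneous under standard conditions.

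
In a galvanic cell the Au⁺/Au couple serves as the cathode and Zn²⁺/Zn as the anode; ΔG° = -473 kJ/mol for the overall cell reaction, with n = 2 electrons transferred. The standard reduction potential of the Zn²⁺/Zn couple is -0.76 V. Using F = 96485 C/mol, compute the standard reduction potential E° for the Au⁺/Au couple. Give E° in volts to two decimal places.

E°cell = −ΔG°/(nF) = −(-473×10³)/((2)(96485)) = +2.451 V.
Since Au⁺/Au is the cathode and Zn²⁺/Zn the anode, E°cell = E°(Au⁺/Au) − E°(Zn²⁺/Zn).
So E°(Au⁺/Au) = E°cell + E°(Zn²⁺/Zn) = +2.451 + (-0.76) = +1.69 V.

+1.69 V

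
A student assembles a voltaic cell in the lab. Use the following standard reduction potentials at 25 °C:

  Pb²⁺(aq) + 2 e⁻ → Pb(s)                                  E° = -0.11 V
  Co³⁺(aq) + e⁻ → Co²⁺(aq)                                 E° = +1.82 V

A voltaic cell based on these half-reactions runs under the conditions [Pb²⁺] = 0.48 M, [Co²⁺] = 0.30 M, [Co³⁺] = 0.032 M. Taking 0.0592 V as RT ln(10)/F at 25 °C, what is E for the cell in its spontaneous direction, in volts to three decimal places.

Co³⁺/Co²⁺ is the cathode (higher E°), Pb²⁺/Pb the anode: E°cell = +1.82 − (-0.11) = +1.93 V, n = 2.
Overall: 2 Co³⁺(aq) + Pb(s) → 2 Co²⁺(aq) + Pb²⁺(aq)
Q = [Co²⁺]^2·[Pb²⁺] / ([Co³⁺]^2); log Q = 1.625.
E = E° − (0.0592/n) log Q = +1.93 − (0.0592/2)(1.625) = +1.882 V.

+1.882 V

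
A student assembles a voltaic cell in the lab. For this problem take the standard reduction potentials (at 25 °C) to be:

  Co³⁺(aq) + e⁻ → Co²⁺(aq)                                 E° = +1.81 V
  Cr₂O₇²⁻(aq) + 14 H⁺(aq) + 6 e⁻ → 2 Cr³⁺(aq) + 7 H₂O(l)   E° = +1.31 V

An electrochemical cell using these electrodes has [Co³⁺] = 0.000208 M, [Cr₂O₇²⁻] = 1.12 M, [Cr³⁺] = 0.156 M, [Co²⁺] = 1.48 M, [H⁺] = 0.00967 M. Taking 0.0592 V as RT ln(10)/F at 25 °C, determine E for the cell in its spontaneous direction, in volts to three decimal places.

+0.534 V

Co³⁺/Co²⁺ is the cathode (higher E°), Cr₂O₇²⁻/Cr³⁺ the anode: E°cell = +1.81 − (+1.31) = +0.50 V, n = 6.
Overall: 6 Co³⁺(aq) + 2 Cr³⁺(aq) + 7 H₂O(l) → 6 Co²⁺(aq) + Cr₂O₇²⁻(aq) + 14 H⁺(aq)
Q = [Co²⁺]^6·[Cr₂O₇²⁻]·[H⁺]^14 / ([Co³⁺]^6·[Cr³⁺]^2); log Q = -3.428.
E = E° − (0.0592/n) log Q = +0.50 − (0.0592/6)(-3.428) = +0.534 V.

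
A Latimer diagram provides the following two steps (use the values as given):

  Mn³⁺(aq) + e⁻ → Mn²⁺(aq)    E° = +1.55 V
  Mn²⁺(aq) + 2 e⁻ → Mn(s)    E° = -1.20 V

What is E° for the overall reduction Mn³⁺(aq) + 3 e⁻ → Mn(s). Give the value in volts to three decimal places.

Adding the free-energy changes (−nFE°) of the two steps gives −n₃FE°₃ = −n₁FE°₁ − n₂FE°₂.
E°₃ = (1×+1.55 + 2×-1.20) / 3 = (-0.850) / 3 = -0.283 V.
Simply averaging or adding the two E° values would be wrong; the electron-weighted sum is required.

-0.283 V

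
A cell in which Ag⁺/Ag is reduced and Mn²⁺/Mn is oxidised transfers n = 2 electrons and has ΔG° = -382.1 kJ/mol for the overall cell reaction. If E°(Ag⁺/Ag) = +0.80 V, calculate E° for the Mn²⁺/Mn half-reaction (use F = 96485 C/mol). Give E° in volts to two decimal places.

-1.18 V

E°cell = −ΔG°/(nF) = −(-382.1×10³)/((2)(96485)) = +1.980 V.
Since Ag⁺/Ag is the cathode and Mn²⁺/Mn the anode, E°cell = E°(Ag⁺/Ag) − E°(Mn²⁺/Mn).
So E°(Mn²⁺/Mn) = E°(Ag⁺/Ag) − E°cell = (+0.80) − (+1.980) = -1.18 V.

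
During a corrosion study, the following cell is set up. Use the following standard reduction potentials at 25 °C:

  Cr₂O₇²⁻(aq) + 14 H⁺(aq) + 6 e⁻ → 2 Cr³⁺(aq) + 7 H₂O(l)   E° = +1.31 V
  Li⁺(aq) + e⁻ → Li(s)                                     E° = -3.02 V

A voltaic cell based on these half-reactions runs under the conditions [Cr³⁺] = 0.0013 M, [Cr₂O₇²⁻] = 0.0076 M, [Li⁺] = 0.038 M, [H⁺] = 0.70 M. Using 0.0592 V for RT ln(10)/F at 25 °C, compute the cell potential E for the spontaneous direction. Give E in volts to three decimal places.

+4.429 V

Cr₂O₇²⁻/Cr³⁺ is the cathode (higher E°), Li⁺/Li the anode: E°cell = +1.31 − (-3.02) = +4.33 V, n = 6.
Overall: Cr₂O₇²⁻(aq) + 14 H⁺(aq) + 6 Li(s) → 2 Cr³⁺(aq) + 7 H₂O(l) + 6 Li⁺(aq)
Q = [Cr³⁺]^2·[Li⁺]^6 / ([Cr₂O₇²⁻]·[H⁺]^14); log Q = -10.006.
E = E° − (0.0592/n) log Q = +4.33 − (0.0592/6)(-10.006) = +4.429 V.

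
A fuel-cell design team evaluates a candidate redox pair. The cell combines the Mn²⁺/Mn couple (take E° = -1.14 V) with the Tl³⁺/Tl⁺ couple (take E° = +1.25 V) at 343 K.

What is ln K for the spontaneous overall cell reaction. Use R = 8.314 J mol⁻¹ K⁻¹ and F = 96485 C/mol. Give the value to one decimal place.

Cathode: Tl³⁺/Tl⁺; anode: Mn²⁺/Mn. E°cell = (+1.25) − (-1.14) = +2.39 V, with n = 2.
ΔG° = −nFE° = −RT ln K, so ln K = nFE°/(RT) = (2)(96485)(+2.39) / ((8.314)(343)) = 161.727.

161.7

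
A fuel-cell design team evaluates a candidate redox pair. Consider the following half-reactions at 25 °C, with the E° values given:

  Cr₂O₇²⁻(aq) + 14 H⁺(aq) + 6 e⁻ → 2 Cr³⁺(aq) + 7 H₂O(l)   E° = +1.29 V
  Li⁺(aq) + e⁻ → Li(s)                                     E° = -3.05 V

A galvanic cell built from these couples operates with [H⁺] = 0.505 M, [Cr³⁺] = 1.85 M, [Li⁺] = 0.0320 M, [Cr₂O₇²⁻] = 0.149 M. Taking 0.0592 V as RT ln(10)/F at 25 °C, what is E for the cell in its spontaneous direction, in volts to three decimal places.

Cr₂O₇²⁻/Cr³⁺ is the cathode (higher E°), Li⁺/Li the anode: E°cell = +1.29 − (-3.05) = +4.34 V, n = 6.
Overall: Cr₂O₇²⁻(aq) + 14 H⁺(aq) + 6 Li(s) → 2 Cr³⁺(aq) + 7 H₂O(l) + 6 Li⁺(aq)
Q = [Cr³⁺]^2·[Li⁺]^6 / ([Cr₂O₇²⁻]·[H⁺]^14); log Q = -3.454.
E = E° − (0.0592/n) log Q = +4.34 − (0.0592/6)(-3.454) = +4.374 V.

+4.374 V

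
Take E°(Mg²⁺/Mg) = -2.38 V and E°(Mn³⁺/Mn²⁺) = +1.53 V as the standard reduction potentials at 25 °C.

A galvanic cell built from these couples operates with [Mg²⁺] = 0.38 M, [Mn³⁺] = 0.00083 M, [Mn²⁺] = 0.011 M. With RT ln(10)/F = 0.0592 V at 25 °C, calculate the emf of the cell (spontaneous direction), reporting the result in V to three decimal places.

+3.856 V

Mn³⁺/Mn²⁺ is the cathode (higher E°), Mg²⁺/Mg the anode: E°cell = +1.53 − (-2.38) = +3.91 V, n = 2.
Overall: 2 Mn³⁺(aq) + Mg(s) → 2 Mn²⁺(aq) + Mg²⁺(aq)
Q = [Mn²⁺]^2·[Mg²⁺] / ([Mn³⁺]^2); log Q = 1.824.
E = E° − (0.0592/n) log Q = +3.91 − (0.0592/2)(1.824) = +3.856 V.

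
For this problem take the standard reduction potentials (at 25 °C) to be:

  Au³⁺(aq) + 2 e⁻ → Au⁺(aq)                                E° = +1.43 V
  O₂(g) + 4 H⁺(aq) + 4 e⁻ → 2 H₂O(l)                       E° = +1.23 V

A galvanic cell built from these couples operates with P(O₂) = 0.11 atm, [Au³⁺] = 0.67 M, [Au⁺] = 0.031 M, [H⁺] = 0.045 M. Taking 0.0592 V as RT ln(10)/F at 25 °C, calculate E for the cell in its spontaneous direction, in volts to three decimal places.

+0.333 V

Au³⁺/Au⁺ is the cathode (higher E°), O₂/H₂O the anode: E°cell = +1.43 − (+1.23) = +0.20 V, n = 4.
Overall: 2 Au³⁺(aq) + 2 H₂O(l) → 2 Au⁺(aq) + O₂(g) + 4 H⁺(aq)
Q = [Au⁺]^2·P(O₂)·[H⁺]^4 / ([Au³⁺]^2); log Q = -9.015.
E = E° − (0.0592/n) log Q = +0.20 − (0.0592/4)(-9.015) = +0.333 V.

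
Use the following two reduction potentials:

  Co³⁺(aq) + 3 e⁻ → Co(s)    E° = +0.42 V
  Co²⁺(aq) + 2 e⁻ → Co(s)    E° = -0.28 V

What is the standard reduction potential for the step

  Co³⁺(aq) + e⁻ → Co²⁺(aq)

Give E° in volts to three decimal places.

Sequential free energies add, so n₃E°₃ = n₁E°₁ + n₂E°₂.
With n₃ = 3, and the known step contributing 2×(-0.28) V, the unknown satisfies 1·E° = 3×(+0.42) − 2×(-0.28) = +1.820.
E° = +1.820 / 1 = +1.820 V.

+1.820 V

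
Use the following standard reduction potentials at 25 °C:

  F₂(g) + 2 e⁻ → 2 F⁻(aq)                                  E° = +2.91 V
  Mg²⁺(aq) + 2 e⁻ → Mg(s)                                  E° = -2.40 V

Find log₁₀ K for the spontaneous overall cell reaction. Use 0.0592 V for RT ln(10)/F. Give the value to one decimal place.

Cathode: F₂/F⁻; anode: Mg²⁺/Mg. E°cell = +5.31 V, n = 2.
log K = nE°cell / 0.0592 = (2)(+5.31) / 0.0592 = 179.4.

179.4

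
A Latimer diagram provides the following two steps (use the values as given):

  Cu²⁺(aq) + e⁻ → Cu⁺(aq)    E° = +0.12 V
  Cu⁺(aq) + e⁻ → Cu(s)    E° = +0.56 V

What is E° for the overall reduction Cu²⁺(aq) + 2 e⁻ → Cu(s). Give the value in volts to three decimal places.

Since ΔG° = −nFE° is additive over sequential reductions, n₃E°₃ = n₁E°₁ + n₂E°₂.
E°₃ = (1×+0.12 + 1×+0.56) / 2 = (+0.680) / 2 = +0.340 V.

+0.340 V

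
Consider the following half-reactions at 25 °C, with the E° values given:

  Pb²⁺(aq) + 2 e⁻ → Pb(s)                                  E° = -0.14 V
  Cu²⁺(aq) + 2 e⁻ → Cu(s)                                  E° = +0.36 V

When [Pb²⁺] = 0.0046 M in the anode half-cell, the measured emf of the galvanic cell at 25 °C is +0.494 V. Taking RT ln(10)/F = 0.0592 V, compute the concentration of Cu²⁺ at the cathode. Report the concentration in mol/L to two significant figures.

0.0029 M

Cu²⁺/Cu is the cathode, Pb²⁺/Pb the anode: E°cell = +0.50 V, n = 2.
Overall reaction: Cu²⁺(aq) + Pb(s) → Cu(s) + Pb²⁺(aq); Q = [Pb²⁺]^1/[Cu²⁺]^1.
From E = E° − (0.0592/n) log Q: log Q = (E° − E)·n/0.0592 = (+0.50 − (+0.494))·2/0.0592 = 0.2027.
So 1·log[Cu²⁺] = 1·log(0.0046) − log Q = -2.3372 − (0.2027) = -2.5399; [Cu²⁺] = 10^(-2.5399) ≈ 0.0029 M.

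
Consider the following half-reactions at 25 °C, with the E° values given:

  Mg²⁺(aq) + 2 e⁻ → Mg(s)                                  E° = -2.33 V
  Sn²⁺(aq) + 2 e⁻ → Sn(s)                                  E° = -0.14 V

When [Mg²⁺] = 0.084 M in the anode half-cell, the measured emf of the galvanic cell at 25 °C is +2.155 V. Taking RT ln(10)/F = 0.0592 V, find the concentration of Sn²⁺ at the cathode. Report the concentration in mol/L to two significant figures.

0.0055 M

Sn²⁺/Sn is the cathode, Mg²⁺/Mg the anode: E°cell = +2.19 V, n = 2.
Overall reaction: Sn²⁺(aq) + Mg(s) → Sn(s) + Mg²⁺(aq); Q = [Mg²⁺]^1/[Sn²⁺]^1.
From E = E° − (0.0592/n) log Q: log Q = (E° − E)·n/0.0592 = (+2.19 − (+2.155))·2/0.0592 = 1.1824.
So 1·log[Sn²⁺] = 1·log(0.084) − log Q = -1.0757 − (1.1824) = -2.2581; [Sn²⁺] = 10^(-2.2581) ≈ 0.0055 M.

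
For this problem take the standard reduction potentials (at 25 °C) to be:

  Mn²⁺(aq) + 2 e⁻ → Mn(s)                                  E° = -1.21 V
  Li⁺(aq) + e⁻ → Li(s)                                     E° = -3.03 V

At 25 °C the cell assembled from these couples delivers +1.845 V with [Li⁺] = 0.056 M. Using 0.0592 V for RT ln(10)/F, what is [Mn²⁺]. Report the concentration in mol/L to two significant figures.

0.022 M

Mn²⁺/Mn is the cathode, Li⁺/Li the anode: E°cell = +1.82 V, n = 2.
Overall reaction: Mn²⁺(aq) + 2 Li(s) → Mn(s) + 2 Li⁺(aq); Q = [Li⁺]^2/[Mn²⁺]^1.
From E = E° − (0.0592/n) log Q: log Q = (E° − E)·n/0.0592 = (+1.82 − (+1.845))·2/0.0592 = -0.8446.
So 1·log[Mn²⁺] = 2·log(0.056) − log Q = -2.5036 − (-0.8446) = -1.6590; [Mn²⁺] = 10^(-1.6590) ≈ 0.022 M.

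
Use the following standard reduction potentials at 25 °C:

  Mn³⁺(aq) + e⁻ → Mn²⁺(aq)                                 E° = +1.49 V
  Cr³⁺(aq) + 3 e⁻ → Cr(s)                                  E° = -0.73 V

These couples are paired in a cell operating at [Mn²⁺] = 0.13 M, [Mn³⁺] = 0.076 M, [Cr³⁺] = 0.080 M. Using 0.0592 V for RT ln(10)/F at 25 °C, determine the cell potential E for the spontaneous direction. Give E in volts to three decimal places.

Mn³⁺/Mn²⁺ is the cathode (higher E°), Cr³⁺/Cr the anode: E°cell = +1.49 − (-0.73) = +2.22 V, n = 3.
Overall: 3 Mn³⁺(aq) + Cr(s) → 3 Mn²⁺(aq) + Cr³⁺(aq)
Q = [Mn²⁺]^3·[Cr³⁺] / ([Mn³⁺]^3); log Q = -0.398.
E = E° − (0.0592/n) log Q = +2.22 − (0.0592/3)(-0.398) = +2.228 V.

+2.228 V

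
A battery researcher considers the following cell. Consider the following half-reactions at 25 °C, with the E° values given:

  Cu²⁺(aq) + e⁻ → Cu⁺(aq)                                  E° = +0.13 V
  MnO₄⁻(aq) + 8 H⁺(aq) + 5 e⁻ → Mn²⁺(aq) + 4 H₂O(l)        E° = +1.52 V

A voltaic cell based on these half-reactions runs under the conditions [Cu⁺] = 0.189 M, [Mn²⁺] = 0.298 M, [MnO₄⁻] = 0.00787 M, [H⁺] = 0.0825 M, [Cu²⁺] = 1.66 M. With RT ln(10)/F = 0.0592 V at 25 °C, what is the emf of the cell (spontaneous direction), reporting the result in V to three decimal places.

+1.213 V

MnO₄⁻/Mn²⁺ is the cathode (higher E°), Cu²⁺/Cu⁺ the anode: E°cell = +1.52 − (+0.13) = +1.39 V, n = 5.
Overall: MnO₄⁻(aq) + 8 H⁺(aq) + 5 Cu⁺(aq) → Mn²⁺(aq) + 4 H₂O(l) + 5 Cu²⁺(aq)
Q = [Mn²⁺]·[Cu²⁺]^5 / ([MnO₄⁻]·[H⁺]^8·[Cu⁺]^5); log Q = 14.965.
E = E° − (0.0592/n) log Q = +1.39 − (0.0592/5)(14.965) = +1.213 V.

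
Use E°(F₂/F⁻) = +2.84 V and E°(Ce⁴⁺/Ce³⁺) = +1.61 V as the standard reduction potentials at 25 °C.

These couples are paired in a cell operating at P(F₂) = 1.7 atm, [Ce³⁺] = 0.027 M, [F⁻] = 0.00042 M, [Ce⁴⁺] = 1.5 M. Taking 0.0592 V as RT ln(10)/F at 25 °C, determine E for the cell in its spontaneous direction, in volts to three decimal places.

F₂/F⁻ is the cathode (higher E°), Ce⁴⁺/Ce³⁺ the anode: E°cell = +2.84 − (+1.61) = +1.23 V, n = 2.
Overall: F₂(g) + 2 Ce³⁺(aq) → 2 F⁻(aq) + 2 Ce⁴⁺(aq)
Q = [F⁻]^2·[Ce⁴⁺]^2 / (P(F₂)·[Ce³⁺]^2); log Q = -3.494.
E = E° − (0.0592/n) log Q = +1.23 − (0.0592/2)(-3.494) = +1.333 V.

+1.333 V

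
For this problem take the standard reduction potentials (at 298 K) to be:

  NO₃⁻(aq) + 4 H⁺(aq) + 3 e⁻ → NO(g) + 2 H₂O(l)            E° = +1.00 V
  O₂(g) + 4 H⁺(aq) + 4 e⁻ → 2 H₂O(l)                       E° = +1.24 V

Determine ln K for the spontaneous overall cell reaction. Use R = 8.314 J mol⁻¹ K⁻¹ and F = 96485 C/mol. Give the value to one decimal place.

112.2

Cathode: O₂/H₂O; anode: NO₃⁻/NO. E°cell = (+1.24) − (+1.00) = +0.24 V, with n = 12.
ΔG° = −nFE° = −RT ln K, so ln K = nFE°/(RT) = (12)(96485)(+0.24) / ((8.314)(298)) = 112.157.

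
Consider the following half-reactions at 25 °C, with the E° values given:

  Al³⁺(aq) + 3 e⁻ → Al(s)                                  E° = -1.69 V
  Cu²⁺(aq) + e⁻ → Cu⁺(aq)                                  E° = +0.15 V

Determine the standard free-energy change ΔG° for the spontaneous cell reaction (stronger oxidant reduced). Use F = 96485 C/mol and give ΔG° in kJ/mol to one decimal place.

-532.6 kJ/mol

Cu²⁺/Cu⁺ (E° = +0.15 V) is the cathode; Al³⁺/Al (E° = -1.69 V) is the anode, so E°cell = +1.84 V.
Balancing electrons gives n = 3 (lcm of 1 and 3).
ΔG° = −nFE° = −(3)(96485)(+1.84) = -532,597 J = -532.6 kJ/mol.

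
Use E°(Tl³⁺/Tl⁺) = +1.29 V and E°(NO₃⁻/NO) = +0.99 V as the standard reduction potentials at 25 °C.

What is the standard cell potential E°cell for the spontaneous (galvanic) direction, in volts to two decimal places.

+0.30 V

The Tl³⁺/Tl⁺ couple has the higher reduction potential, so it is the cathode; NO₃⁻/NO is oxidised at the anode.
E°cell = E°(cathode) − E°(anode) = (+1.29) − (+0.99) = +0.30 V.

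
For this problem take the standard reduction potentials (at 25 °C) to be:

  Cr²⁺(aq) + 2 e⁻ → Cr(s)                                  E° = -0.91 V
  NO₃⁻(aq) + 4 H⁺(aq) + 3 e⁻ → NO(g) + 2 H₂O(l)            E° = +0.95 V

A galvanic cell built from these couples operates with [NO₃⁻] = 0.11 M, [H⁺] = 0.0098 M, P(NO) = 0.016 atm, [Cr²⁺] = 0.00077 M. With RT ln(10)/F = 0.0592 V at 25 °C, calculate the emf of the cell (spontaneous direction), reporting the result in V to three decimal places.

+1.810 V

NO₃⁻/NO is the cathode (higher E°), Cr²⁺/Cr the anode: E°cell = +0.95 − (-0.91) = +1.86 V, n = 6.
Overall: 2 NO₃⁻(aq) + 8 H⁺(aq) + 3 Cr(s) → 2 NO(g) + 4 H₂O(l) + 3 Cr²⁺(aq)
Q = P(NO)^2·[Cr²⁺]^3 / ([NO₃⁻]^2·[H⁺]^8); log Q = 5.055.
E = E° − (0.0592/n) log Q = +1.86 − (0.0592/6)(5.055) = +1.810 V.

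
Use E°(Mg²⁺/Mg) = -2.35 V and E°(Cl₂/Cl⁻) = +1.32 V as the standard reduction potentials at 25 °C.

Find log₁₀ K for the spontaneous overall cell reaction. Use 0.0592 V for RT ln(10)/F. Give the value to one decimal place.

124.0

Cathode: Cl₂/Cl⁻; anode: Mg²⁺/Mg. E°cell = +3.67 V, n = 2.
log K = nE°cell / 0.0592 = (2)(+3.67) / 0.0592 = 124.0.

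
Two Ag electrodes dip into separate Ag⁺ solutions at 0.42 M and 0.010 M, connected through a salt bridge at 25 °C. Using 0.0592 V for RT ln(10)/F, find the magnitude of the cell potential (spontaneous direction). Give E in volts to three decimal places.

+0.096 V

For a concentration cell E°cell = 0. The 0.42 M side is the cathode (reduction is favoured where [Ag⁺] is higher).
With n = 1, E = −(0.0592/1) log([Ag⁺]ₐₙ/[Ag⁺]꜀ₐₜ) = −(0.0592/1) log(0.01/0.42) = −(0.0592/1)(-1.623) = +0.096 V.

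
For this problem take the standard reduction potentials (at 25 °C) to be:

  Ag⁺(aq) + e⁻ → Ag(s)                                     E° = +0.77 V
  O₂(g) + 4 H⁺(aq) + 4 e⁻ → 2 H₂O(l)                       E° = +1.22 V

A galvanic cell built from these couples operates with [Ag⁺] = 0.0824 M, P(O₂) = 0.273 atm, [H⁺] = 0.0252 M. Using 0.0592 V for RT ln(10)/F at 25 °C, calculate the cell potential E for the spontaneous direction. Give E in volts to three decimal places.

+0.411 V

O₂/H₂O is the cathode (higher E°), Ag⁺/Ag the anode: E°cell = +1.22 − (+0.77) = +0.45 V, n = 4.
Overall: O₂(g) + 4 H⁺(aq) + 4 Ag(s) → 2 H₂O(l) + 4 Ag⁺(aq)
Q = [Ag⁺]^4 / (P(O₂)·[H⁺]^4); log Q = 2.622.
E = E° − (0.0592/n) log Q = +0.45 − (0.0592/4)(2.622) = +0.411 V.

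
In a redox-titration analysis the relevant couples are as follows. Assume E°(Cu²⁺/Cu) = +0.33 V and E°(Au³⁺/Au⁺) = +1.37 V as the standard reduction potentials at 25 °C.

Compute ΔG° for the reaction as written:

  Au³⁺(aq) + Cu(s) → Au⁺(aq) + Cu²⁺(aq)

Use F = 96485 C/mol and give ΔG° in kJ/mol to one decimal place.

-200.7 kJ/mol

As written, Au³⁺/Au⁺ is reduced (cathode) and Cu²⁺/Cu is oxidised (anode), so E°cell = (+1.37) − (+0.33) = +1.04 V.
Balancing electrons gives n = 2.
ΔG° = −nFE° = −(2)(96485)(+1.04) = -200,689 J = -200.7 kJ/mol.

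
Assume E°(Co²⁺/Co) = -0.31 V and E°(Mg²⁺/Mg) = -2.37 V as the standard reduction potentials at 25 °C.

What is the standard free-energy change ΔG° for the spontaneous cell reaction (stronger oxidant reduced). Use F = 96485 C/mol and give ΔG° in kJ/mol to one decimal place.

-397.5 kJ/mol

Co²⁺/Co (E° = -0.31 V) is the cathode; Mg²⁺/Mg (E° = -2.37 V) is the anode, so E°cell = +2.06 V.
Balancing electrons gives n = 2 (lcm of 2 and 2).
ΔG° = −nFE° = −(2)(96485)(+2.06) = -397,518 J = -397.5 kJ/mol.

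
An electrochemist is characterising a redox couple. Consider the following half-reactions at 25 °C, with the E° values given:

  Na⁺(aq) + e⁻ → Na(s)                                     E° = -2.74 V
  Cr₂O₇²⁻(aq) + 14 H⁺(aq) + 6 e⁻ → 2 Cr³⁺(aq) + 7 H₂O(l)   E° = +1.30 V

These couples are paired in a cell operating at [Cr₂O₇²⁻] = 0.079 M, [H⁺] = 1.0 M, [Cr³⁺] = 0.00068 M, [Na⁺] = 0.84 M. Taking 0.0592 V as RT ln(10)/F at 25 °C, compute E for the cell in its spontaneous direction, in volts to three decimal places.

+4.096 V

Cr₂O₇²⁻/Cr³⁺ is the cathode (higher E°), Na⁺/Na the anode: E°cell = +1.30 − (-2.74) = +4.04 V, n = 6.
Overall: Cr₂O₇²⁻(aq) + 14 H⁺(aq) + 6 Na(s) → 2 Cr³⁺(aq) + 7 H₂O(l) + 6 Na⁺(aq)
Q = [Cr³⁺]^2·[Na⁺]^6 / ([Cr₂O₇²⁻]·[H⁺]^14); log Q = -5.687.
E = E° − (0.0592/n) log Q = +4.04 − (0.0592/6)(-5.687) = +4.096 V.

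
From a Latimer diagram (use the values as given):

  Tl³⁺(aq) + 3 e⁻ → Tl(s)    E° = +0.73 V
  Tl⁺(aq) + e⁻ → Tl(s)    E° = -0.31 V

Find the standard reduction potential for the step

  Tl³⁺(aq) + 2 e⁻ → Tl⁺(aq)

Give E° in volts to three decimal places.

+1.250 V

Sequential free energies add, so n₃E°₃ = n₁E°₁ + n₂E°₂.
With n₃ = 3, and the known step contributing 1×(-0.31) V, the unknown satisfies 2·E° = 3×(+0.73) − 1×(-0.31) = +2.500.
E° = +2.500 / 2 = +1.250 V.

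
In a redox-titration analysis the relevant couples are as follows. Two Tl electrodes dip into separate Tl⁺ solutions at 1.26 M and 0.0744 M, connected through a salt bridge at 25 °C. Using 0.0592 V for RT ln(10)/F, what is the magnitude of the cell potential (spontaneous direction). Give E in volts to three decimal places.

+0.073 V

For a concentration cell E°cell = 0. The 1.26 M side is the cathode (reduction is favoured where [Tl⁺] is higher).
With n = 1, E = −(0.0592/1) log([Tl⁺]ₐₙ/[Tl⁺]꜀ₐₜ) = −(0.0592/1) log(0.0744/1.26) = −(0.0592/1)(-1.229) = +0.073 V.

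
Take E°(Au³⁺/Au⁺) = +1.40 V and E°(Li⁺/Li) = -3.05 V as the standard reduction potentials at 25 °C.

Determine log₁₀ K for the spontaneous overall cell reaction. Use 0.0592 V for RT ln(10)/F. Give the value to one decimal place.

150.3

Cathode: Au³⁺/Au⁺; anode: Li⁺/Li. E°cell = +4.45 V, n = 2.
log K = nE°cell / 0.0592 = (2)(+4.45) / 0.0592 = 150.3.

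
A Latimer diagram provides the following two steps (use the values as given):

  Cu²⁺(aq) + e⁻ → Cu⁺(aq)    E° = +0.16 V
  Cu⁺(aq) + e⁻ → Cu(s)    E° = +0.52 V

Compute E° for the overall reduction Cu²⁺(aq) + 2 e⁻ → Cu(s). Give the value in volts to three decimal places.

+0.340 V

Standard free energies of sequential steps add: ΔG°₃ = ΔG°₁ + ΔG°₂, so n₃E°₃ = n₁E°₁ + n₂E°₂.
E°₃ = (1×+0.16 + 1×+0.52) / 2 = (+0.680) / 2 = +0.340 V.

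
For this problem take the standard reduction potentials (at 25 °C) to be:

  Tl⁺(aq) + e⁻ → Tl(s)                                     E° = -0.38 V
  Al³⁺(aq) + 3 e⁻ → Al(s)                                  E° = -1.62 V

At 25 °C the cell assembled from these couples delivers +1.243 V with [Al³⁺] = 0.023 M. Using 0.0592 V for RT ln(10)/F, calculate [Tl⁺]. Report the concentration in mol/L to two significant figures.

0.32 M

Tl⁺/Tl is the cathode, Al³⁺/Al the anode: E°cell = +1.24 V, n = 3.
Overall reaction: 3 Tl⁺(aq) + Al(s) → 3 Tl(s) + Al³⁺(aq); Q = [Al³⁺]^1/[Tl⁺]^3.
From E = E° − (0.0592/n) log Q: log Q = (E° − E)·n/0.0592 = (+1.24 − (+1.243))·3/0.0592 = -0.1520.
So 3·log[Tl⁺] = 1·log(0.023) − log Q = -1.6383 − (-0.1520) = -1.4863; log[Tl⁺] = -1.4863 / 3 = -0.4954; [Tl⁺] = 10^(-0.4954) ≈ 0.32 M.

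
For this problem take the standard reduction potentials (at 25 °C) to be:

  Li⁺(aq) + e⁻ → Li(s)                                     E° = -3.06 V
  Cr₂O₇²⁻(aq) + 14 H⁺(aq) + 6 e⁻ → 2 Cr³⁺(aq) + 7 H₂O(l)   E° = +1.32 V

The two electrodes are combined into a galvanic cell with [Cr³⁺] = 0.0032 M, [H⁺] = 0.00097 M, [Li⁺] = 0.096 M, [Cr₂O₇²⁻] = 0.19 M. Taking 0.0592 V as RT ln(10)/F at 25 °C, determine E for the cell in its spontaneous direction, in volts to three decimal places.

+4.066 V

Cr₂O₇²⁻/Cr³⁺ is the cathode (higher E°), Li⁺/Li the anode: E°cell = +1.32 − (-3.06) = +4.38 V, n = 6.
Overall: Cr₂O₇²⁻(aq) + 14 H⁺(aq) + 6 Li(s) → 2 Cr³⁺(aq) + 7 H₂O(l) + 6 Li⁺(aq)
Q = [Cr³⁺]^2·[Li⁺]^6 / ([Cr₂O₇²⁻]·[H⁺]^14); log Q = 31.810.
E = E° − (0.0592/n) log Q = +4.38 − (0.0592/6)(31.810) = +4.066 V.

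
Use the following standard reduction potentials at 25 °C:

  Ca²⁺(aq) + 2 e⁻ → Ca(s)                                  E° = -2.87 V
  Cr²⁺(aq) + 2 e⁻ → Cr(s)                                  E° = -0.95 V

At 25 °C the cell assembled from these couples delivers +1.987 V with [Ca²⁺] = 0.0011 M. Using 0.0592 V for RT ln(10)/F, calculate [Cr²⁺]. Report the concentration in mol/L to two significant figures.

0.20 M

Cr²⁺/Cr is the cathode, Ca²⁺/Ca the anode: E°cell = +1.92 V, n = 2.
Overall reaction: Cr²⁺(aq) + Ca(s) → Cr(s) + Ca²⁺(aq); Q = [Ca²⁺]^1/[Cr²⁺]^1.
From E = E° − (0.0592/n) log Q: log Q = (E° − E)·n/0.0592 = (+1.92 − (+1.987))·2/0.0592 = -2.2635.
So 1·log[Cr²⁺] = 1·log(0.0011) − log Q = -2.9586 − (-2.2635) = -0.6951; [Cr²⁺] = 10^(-0.6951) ≈ 0.20 M.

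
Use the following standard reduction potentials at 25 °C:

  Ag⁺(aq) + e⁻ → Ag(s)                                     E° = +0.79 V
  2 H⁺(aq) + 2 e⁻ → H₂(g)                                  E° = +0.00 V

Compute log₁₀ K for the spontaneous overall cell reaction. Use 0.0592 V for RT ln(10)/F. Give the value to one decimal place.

26.7

Cathode: Ag⁺/Ag; anode: H⁺/H₂. E°cell = +0.79 V, n = 2.
log K = nE°cell / 0.0592 = (2)(+0.79) / 0.0592 = 26.7.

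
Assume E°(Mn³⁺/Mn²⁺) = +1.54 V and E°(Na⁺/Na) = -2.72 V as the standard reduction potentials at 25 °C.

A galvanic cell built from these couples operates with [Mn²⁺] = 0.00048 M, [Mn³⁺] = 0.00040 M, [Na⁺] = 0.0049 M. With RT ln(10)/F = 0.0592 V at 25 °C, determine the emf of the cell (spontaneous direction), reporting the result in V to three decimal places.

+4.392 V

Mn³⁺/Mn²⁺ is the cathode (higher E°), Na⁺/Na the anode: E°cell = +1.54 − (-2.72) = +4.26 V, n = 1.
Overall: Mn³⁺(aq) + Na(s) → Mn²⁺(aq) + Na⁺(aq)
Q = [Mn²⁺]·[Na⁺] / ([Mn³⁺]); log Q = -2.231.
E = E° − (0.0592/n) log Q = +4.26 − (0.0592/1)(-2.231) = +4.392 V.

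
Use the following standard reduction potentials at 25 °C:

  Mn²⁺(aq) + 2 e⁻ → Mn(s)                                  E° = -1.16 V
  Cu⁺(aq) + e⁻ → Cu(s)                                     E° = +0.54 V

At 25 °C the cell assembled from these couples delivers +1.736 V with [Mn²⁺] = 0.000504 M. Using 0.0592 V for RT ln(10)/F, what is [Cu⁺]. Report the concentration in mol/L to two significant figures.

0.091 M

Cu⁺/Cu is the cathode, Mn²⁺/Mn the anode: E°cell = +1.70 V, n = 2.
Overall reaction: 2 Cu⁺(aq) + Mn(s) → 2 Cu(s) + Mn²⁺(aq); Q = [Mn²⁺]^1/[Cu⁺]^2.
From E = E° − (0.0592/n) log Q: log Q = (E° − E)·n/0.0592 = (+1.70 − (+1.736))·2/0.0592 = -1.2162.
So 2·log[Cu⁺] = 1·log(0.000504) − log Q = -3.2976 − (-1.2162) = -2.0814; log[Cu⁺] = -2.0814 / 2 = -1.0407; [Cu⁺] = 10^(-1.0407) ≈ 0.091 M.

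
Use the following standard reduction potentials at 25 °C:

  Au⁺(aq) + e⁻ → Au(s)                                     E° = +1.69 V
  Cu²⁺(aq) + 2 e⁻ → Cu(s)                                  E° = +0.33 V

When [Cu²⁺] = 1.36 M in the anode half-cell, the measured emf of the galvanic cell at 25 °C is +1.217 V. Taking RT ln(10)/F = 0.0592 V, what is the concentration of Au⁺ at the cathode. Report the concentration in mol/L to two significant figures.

Au⁺/Au is the cathode, Cu²⁺/Cu the anode: E°cell = +1.36 V, n = 2.
Overall reaction: 2 Au⁺(aq) + Cu(s) → 2 Au(s) + Cu²⁺(aq); Q = [Cu²⁺]^1/[Au⁺]^2.
From E = E° − (0.0592/n) log Q: log Q = (E° − E)·n/0.0592 = (+1.36 − (+1.217))·2/0.0592 = 4.8311.
So 2·log[Au⁺] = 1·log(1.36) − log Q = 0.1335 − (4.8311) = -4.6976; log[Au⁺] = -4.6976 / 2 = -2.3488; [Au⁺] = 10^(-2.3488) ≈ 0.0045 M.

0.0045 M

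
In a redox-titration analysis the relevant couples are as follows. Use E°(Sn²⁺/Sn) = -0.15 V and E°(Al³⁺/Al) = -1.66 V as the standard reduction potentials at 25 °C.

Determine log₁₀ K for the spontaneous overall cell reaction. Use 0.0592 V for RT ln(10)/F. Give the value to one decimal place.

Cathode: Sn²⁺/Sn; anode: Al³⁺/Al. E°cell = +1.51 V, n = 6.
log K = nE°cell / 0.0592 = (6)(+1.51) / 0.0592 = 153.0.

153.0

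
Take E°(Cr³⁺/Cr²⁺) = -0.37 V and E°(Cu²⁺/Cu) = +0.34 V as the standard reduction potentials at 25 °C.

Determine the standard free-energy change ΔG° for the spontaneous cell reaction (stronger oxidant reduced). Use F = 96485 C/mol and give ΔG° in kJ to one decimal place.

Cu²⁺/Cu (E° = +0.34 V) is the cathode; Cr³⁺/Cr²⁺ (E° = -0.37 V) is the anode, so E°cell = +0.71 V.
Balancing electrons gives n = 2 (lcm of 2 and 1).
ΔG° = −nFE° = −(2)(96485)(+0.71) = -137,009 J = -137.0 kJ.

-137.0 kJ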